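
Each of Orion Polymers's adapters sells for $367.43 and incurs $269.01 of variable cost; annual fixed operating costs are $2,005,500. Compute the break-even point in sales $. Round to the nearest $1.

CM per unit = $367.43 − $269.01 = $98.42; CM ratio = $98.42 / $367.43 = 0.2679.
Break-even revenue = fixed costs × price ÷ CM = $2,005,500 × $367.43 ÷ $98.42 = $7,487,105.

$7,487,105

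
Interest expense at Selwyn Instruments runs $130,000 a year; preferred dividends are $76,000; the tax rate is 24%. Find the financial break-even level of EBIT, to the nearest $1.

Grossing the preferred dividend up to pre-tax terms: $76,000 / (1 − 0.24) = $100,000.00.
EPS = 0 when EBIT covers interest plus the pre-tax preferred burden: $130,000 + $100,000.00 = $230,000.00.

$230,000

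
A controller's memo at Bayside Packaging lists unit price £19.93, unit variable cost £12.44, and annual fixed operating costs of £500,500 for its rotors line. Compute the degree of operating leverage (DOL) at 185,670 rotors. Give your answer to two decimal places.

1.56

Total contribution margin = 185,670 × £7.49 = £1,390,668.30.
Operating income = contribution − fixed costs = £1,390,668.30 − £500,500 = £890,168.30.
DOL = contribution ÷ EBIT = £1,390,668.30 ÷ £890,168.30 = 1.5623.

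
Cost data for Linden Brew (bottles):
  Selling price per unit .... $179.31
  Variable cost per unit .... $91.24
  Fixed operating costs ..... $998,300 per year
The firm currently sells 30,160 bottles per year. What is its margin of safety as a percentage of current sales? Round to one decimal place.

62.4%

Contribution margin per unit = $179.31 − $91.24 = $88.07. Break-even units = $998,300 ÷ $88.07 = 11,335.30; break-even revenue = 11,335.30 × $179.31 = $2,032,532.91.
Current sales = 30,160 × $179.31 = $5,407,989.60.
Margin of safety = ($5,407,989.60 − $2,032,532.91) ÷ $5,407,989.60 = 62.4%.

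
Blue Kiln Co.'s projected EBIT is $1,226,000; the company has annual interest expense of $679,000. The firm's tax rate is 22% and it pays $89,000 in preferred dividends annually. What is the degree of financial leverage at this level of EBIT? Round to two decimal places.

Annual interest charges come to $679,000.00.
Pre-tax preferred-dividend burden = $89,000 ÷ (1 − 0.22) = $114,102.56.
DFL = EBIT ÷ [EBIT − I − D_p/(1−t)] = $1,226,000 ÷ [$1,226,000 − $679,000.00 − $114,102.56] = $1,226,000 ÷ $432,897.44 = 2.8321.

2.83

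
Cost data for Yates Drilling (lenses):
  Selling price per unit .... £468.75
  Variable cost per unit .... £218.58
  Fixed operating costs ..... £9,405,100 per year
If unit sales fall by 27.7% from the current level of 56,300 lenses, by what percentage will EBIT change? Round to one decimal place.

-83.4%

Total contribution margin = 56,300 × £250.17 = £14,084,571.00.
Subtracting fixed costs: EBIT = £14,084,571.00 − £9,405,100 = £4,679,471.00.
DOL = contribution ÷ EBIT = £14,084,571.00 ÷ £4,679,471.00 = 3.0099.
%ΔEBIT = DOL × %ΔSales = 3.0099 × -27.7% = -83.4%.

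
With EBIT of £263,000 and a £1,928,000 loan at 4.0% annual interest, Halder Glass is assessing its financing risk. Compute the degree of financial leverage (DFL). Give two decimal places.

Annual interest charges come to £77,120.00.
Degree of financial leverage = EBIT / (EBIT − interest) = £263,000 / £185,880.00 = 1.4149.

1.41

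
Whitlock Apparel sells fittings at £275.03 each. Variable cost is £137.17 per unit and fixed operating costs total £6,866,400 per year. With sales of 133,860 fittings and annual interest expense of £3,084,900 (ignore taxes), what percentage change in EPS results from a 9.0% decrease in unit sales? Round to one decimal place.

-19.5%

Total contribution margin = 133,860 × £137.86 = £18,453,939.60.
EBIT = £18,453,939.60 − £6,866,400 = £11,587,539.60.
Interest = £3,084,900.00, so EBIT − I = £8,502,639.60.
Degree of combined leverage = contribution ÷ (EBIT − I) = £18,453,939.60 ÷ £8,502,639.60 = 2.1704.
EPS therefore changes by 2.1704 × (-9.0%) = -19.5%.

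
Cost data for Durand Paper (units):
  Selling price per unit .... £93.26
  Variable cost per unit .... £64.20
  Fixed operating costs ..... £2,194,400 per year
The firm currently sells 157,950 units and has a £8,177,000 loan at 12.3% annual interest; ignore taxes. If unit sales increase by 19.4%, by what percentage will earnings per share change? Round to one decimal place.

Total contribution margin = 157,950 × £29.06 = £4,590,027.00.
Operating income = contribution − fixed costs = £4,590,027.00 − £2,194,400 = £2,395,627.00.
Interest = £1,005,771.00, so EBIT − I = £1,389,856.00.
DCL = total CM / (EBIT − I) = £4,590,027.00 / £1,389,856.00 = 3.3025.
%ΔEPS = DCL × %ΔSales = 3.3025 × +19.4% = +64.1%.

+64.1%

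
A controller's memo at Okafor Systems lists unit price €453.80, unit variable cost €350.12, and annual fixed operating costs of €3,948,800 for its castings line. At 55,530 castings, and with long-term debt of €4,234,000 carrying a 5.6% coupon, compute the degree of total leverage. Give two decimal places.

Total contribution margin = 55,530 × €103.68 = €5,757,350.40.
Operating income = contribution − fixed costs = €5,757,350.40 − €3,948,800 = €1,808,550.40. Interest = €237,104.00, so EBIT − I = €1,571,446.40.
Degree of total leverage = total CM / (EBIT − interest) = €5,757,350.40 / €1,571,446.40 = 3.6637.

3.66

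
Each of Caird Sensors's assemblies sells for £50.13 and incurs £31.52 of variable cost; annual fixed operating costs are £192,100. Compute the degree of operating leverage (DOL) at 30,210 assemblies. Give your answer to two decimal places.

Total contribution margin = 30,210 × £18.61 = £562,208.10.
Operating income = contribution − fixed costs = £562,208.10 − £192,100 = £370,108.10.
Degree of operating leverage = £562,208.10 / £370,108.10 = 1.5190.

1.52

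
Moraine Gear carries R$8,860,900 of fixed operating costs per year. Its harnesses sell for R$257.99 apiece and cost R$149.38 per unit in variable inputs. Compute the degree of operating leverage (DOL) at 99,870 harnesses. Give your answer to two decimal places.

At 99,870 units, contribution = 99,870 × R$108.61 = R$10,846,880.70.
Subtracting fixed costs: EBIT = R$10,846,880.70 − R$8,860,900 = R$1,985,980.70.
Degree of operating leverage = R$10,846,880.70 / R$1,985,980.70 = 5.4617.

5.46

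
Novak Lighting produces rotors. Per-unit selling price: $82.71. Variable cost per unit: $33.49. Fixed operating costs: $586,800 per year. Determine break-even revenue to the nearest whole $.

Contribution margin per unit = $82.71 − $33.49 = $49.22, a CM ratio of $49.22 ÷ $82.71 = 0.5951.
Break-even revenue = fixed costs × price ÷ CM = $586,800 × $82.71 ÷ $49.22 = $986,067.

$986,067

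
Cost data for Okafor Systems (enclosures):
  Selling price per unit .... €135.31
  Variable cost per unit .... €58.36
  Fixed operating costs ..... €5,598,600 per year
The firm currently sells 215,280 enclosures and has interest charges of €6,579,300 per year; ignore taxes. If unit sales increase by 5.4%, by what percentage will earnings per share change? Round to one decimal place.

+20.4%

Contribution at this volume is 215,280 × €76.95 = €16,565,796.00.
Subtracting fixed costs: EBIT = €16,565,796.00 − €5,598,600 = €10,967,196.00.
After interest of €6,579,300.00, pre-tax earnings = €4,387,896.00.
Degree of combined leverage = contribution ÷ (EBIT − I) = €16,565,796.00 ÷ €4,387,896.00 = 3.7753.
%ΔEPS = DCL × %ΔSales = 3.7753 × +5.4% = +20.4%.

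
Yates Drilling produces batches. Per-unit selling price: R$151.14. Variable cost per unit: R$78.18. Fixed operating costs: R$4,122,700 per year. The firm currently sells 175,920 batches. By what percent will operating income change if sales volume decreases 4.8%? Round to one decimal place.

-7.1%

Contribution at this volume is 175,920 × R$72.96 = R$12,835,123.20.
Operating income = contribution − fixed costs = R$12,835,123.20 − R$4,122,700 = R$8,712,423.20.
So DOL = total CM / EBIT = R$12,835,123.20 / R$8,712,423.20 = 1.4732.
%ΔEBIT = DOL × %ΔSales = 1.4732 × -4.8% = -7.1%.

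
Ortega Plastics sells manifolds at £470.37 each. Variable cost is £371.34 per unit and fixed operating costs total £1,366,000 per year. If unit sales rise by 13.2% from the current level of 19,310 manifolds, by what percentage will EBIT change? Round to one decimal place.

Total contribution margin = 19,310 × £99.03 = £1,912,269.30.
Subtracting fixed costs: EBIT = £1,912,269.30 − £1,366,000 = £546,269.30.
So DOL = total CM / EBIT = £1,912,269.30 / £546,269.30 = 3.5006.
%ΔEBIT = DOL × %ΔSales = 3.5006 × +13.2% = +46.2%.

+46.2%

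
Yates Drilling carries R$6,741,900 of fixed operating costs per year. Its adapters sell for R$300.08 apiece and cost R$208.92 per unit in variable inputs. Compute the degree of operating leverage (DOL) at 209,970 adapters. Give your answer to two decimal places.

1.54

At 209,970 units, contribution = 209,970 × R$91.16 = R$19,140,865.20.
Subtracting fixed costs: EBIT = R$19,140,865.20 − R$6,741,900 = R$12,398,965.20.
Degree of operating leverage = R$19,140,865.20 / R$12,398,965.20 = 1.5437.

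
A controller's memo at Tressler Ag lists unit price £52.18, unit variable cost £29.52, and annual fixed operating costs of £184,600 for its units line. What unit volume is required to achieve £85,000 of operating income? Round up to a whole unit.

Each unit contributes £52.18 − £29.52 = £22.66.
Required volume = (fixed costs + target profit) ÷ CM = (£184,600 + £85,000) ÷ £22.66 = 11,897.62, so 11,898 units.

11,898 units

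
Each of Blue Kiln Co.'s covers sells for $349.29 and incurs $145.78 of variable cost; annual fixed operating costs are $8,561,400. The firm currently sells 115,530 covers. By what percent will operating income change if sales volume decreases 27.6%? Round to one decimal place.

Contribution at this volume is 115,530 × $203.51 = $23,511,510.30.
EBIT = $23,511,510.30 − $8,561,400 = $14,950,110.30.
DOL = contribution ÷ EBIT = $23,511,510.30 ÷ $14,950,110.30 = 1.5727.
%ΔEBIT = DOL × %ΔSales = 1.5727 × -27.6% = -43.4%.

-43.4%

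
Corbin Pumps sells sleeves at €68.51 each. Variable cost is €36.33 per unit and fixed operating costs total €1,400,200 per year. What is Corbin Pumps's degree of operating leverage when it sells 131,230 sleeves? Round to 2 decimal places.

1.50

At 131,230 units, contribution = 131,230 × €32.18 = €4,222,981.40.
Operating income = contribution − fixed costs = €4,222,981.40 − €1,400,200 = €2,822,781.40.
So DOL = total CM / EBIT = €4,222,981.40 / €2,822,781.40 = 1.4960.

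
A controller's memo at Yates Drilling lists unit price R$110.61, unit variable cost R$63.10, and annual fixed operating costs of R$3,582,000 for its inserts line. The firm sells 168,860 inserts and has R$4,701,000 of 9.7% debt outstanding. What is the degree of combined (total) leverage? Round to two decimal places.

2.01

Total contribution margin = 168,860 × R$47.51 = R$8,022,538.60.
Subtracting fixed costs: EBIT = R$8,022,538.60 − R$3,582,000 = R$4,440,538.60. Interest = R$455,997.00.
DOL = R$8,022,538.60 ÷ R$4,440,538.60 = 1.8067; DFL = R$4,440,538.60 ÷ R$3,984,541.60 = 1.1144.
DCL = DOL × DFL = 1.8067 × 1.1144 = 2.0134.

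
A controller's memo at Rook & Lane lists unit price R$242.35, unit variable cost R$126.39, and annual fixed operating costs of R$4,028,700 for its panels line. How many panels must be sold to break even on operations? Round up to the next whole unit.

Contribution margin per unit = R$242.35 − R$126.39 = R$115.96.
Break-even Q = R$4,028,700 / R$115.96 = 34,742.15 → 34,743 panels.

34,743 panels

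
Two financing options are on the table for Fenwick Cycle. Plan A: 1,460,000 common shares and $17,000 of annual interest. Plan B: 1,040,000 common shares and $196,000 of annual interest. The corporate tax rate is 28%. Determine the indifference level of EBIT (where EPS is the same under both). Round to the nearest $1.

Set EPS_A = EPS_B: (EBIT − $17,000)(1 − 0.28) ÷ 1,460,000 = (EBIT − $196,000)(1 − 0.28) ÷ 1,040,000.
The (1 − t) factor cancels: (EBIT − 17,000) × 1,040,000 = (EBIT − 196,000) × 1,460,000.
EBIT × (1,460,000 − 1,040,000) = 196,000 × 1,460,000 − 17,000 × 1,040,000 = 268,480,000,000, so EBIT = 268,480,000,000 ÷ 420,000 = 639,238.10.

$639,238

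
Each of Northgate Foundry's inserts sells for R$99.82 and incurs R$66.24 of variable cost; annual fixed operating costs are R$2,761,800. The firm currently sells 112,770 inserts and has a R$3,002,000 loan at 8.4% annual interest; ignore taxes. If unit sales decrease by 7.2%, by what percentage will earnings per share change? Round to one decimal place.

Total contribution margin = 112,770 × R$33.58 = R$3,786,816.60.
EBIT = R$3,786,816.60 − R$2,761,800 = R$1,025,016.60.
Interest = R$252,168.00, so EBIT − I = R$772,848.60.
Degree of combined leverage = contribution ÷ (EBIT − I) = R$3,786,816.60 ÷ R$772,848.60 = 4.8998.
EPS therefore changes by 4.8998 × (-7.2%) = -35.3%.

-35.3%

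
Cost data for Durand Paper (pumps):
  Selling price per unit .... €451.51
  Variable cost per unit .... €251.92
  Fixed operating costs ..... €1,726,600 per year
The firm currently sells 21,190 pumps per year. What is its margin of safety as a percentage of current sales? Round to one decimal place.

Each unit contributes €451.51 − €251.92 = €199.59. Break-even units = €1,726,600 ÷ €199.59 = 8,650.73; break-even revenue = 8,650.73 × €451.51 = €3,905,892.91.
Actual sales revenue = 21,190 × €451.51 = €9,567,496.90.
Margin of safety = (€9,567,496.90 − €3,905,892.91) ÷ €9,567,496.90 = 59.2%.

59.2%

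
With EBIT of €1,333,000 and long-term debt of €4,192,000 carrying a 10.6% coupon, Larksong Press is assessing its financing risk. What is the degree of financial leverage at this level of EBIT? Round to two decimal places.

1.50

Annual interest charges come to €444,352.00.
DFL = EBIT ÷ (EBIT − I) = €1,333,000 ÷ (€1,333,000 − €444,352.00) = €1,333,000 ÷ €888,648.00 = 1.5000.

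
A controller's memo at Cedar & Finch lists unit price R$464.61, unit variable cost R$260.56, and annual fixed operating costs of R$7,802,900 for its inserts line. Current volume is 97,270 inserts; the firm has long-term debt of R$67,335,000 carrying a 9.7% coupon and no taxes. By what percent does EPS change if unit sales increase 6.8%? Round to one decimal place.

+24.5%

At 97,270 units, contribution = 97,270 × R$204.05 = R$19,847,943.50.
EBIT = R$19,847,943.50 − R$7,802,900 = R$12,045,043.50.
After interest of R$6,531,495.00, pre-tax earnings = R$5,513,548.50.
Degree of combined leverage = contribution ÷ (EBIT − I) = R$19,847,943.50 ÷ R$5,513,548.50 = 3.5998.
EPS therefore changes by 3.5998 × (+6.8%) = +24.5%.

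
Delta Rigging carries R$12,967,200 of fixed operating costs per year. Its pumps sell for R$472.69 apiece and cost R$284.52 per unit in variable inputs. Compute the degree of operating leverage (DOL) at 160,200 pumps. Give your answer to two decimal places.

1.75

Total contribution margin = 160,200 × R$188.17 = R$30,144,834.00.
Operating income = contribution − fixed costs = R$30,144,834.00 − R$12,967,200 = R$17,177,634.00.
DOL = contribution ÷ EBIT = R$30,144,834.00 ÷ R$17,177,634.00 = 1.7549.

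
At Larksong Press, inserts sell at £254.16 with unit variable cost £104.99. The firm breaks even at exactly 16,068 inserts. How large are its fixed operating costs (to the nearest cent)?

£2,396,863.56

Each unit contributes £254.16 − £104.99 = £149.17.
Since BE = FC / CM, FC = 16,068 × £149.17 = £2,396,863.56.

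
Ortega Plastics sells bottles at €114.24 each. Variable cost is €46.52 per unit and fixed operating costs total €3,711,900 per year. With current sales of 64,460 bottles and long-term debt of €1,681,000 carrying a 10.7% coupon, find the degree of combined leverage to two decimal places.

Total contribution margin = 64,460 × €67.72 = €4,365,231.20.
EBIT = €4,365,231.20 − €3,711,900 = €653,331.20. Interest = €179,867.00.
DOL = €4,365,231.20 ÷ €653,331.20 = 6.6815; DFL = €653,331.20 ÷ €473,464.20 = 1.3799.
DCL = DOL × DFL = 6.6815 × 1.3799 = 9.2198.

9.22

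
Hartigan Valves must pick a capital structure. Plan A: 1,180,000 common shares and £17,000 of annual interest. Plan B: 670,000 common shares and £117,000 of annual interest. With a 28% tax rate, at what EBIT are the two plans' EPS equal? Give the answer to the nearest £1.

£248,373

Set EPS_A = EPS_B: (EBIT − £17,000)(1 − 0.28) ÷ 1,180,000 = (EBIT − £117,000)(1 − 0.28) ÷ 670,000.
Cancelling (1 − t) and cross-multiplying: 670,000·(EBIT − 17,000) = 1,180,000·(EBIT − 117,000).
Solving, EBIT = (117,000·1,180,000 − 17,000·670,000) / (1,180,000 − 670,000) = 126,670,000,000 / 510,000 = 248,372.55.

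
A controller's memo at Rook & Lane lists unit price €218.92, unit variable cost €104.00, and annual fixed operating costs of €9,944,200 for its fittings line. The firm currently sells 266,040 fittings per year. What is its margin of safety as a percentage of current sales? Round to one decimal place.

Contribution margin per unit = €218.92 − €104.00 = €114.92. Break-even units = €9,944,200 ÷ €114.92 = 86,531.50; break-even revenue = 86,531.50 × €218.92 = €18,943,476.02.
Current sales = 266,040 × €218.92 = €58,241,476.80.
Margin of safety = (€58,241,476.80 − €18,943,476.02) ÷ €58,241,476.80 = 67.5%.

67.5%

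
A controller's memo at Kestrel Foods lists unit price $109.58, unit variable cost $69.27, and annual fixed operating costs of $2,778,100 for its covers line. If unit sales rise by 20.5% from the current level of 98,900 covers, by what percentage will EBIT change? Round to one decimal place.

Contribution at this volume is 98,900 × $40.31 = $3,986,659.00.
EBIT = $3,986,659.00 − $2,778,100 = $1,208,559.00.
Degree of operating leverage = $3,986,659.00 / $1,208,559.00 = 3.2987.
Operating income changes by 3.2987 × +20.5% = +67.6%.

+67.6%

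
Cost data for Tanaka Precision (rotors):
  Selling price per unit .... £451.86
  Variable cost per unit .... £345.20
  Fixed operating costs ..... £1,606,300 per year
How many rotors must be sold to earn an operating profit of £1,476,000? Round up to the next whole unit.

Contribution margin per unit = £451.86 − £345.20 = £106.66.
Units = (FC + target) / CM = (£1,606,300 + £1,476,000) / £106.66 = 28,898.37, so 28,899 rotors.

28,899 rotors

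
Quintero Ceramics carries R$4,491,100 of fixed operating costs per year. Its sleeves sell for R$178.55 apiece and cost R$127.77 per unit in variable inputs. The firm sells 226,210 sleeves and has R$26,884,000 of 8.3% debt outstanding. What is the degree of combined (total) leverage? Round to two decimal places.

2.41

At 226,210 units, contribution = 226,210 × R$50.78 = R$11,486,943.80.
EBIT = R$11,486,943.80 − R$4,491,100 = R$6,995,843.80. Interest = R$2,231,372.00, so EBIT − I = R$4,764,471.80.
Degree of total leverage = total CM / (EBIT − interest) = R$11,486,943.80 / R$4,764,471.80 = 2.4110.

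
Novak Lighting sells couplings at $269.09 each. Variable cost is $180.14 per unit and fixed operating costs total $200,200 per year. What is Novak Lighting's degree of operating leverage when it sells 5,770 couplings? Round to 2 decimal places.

1.64

Contribution at this volume is 5,770 × $88.95 = $513,241.50.
Operating income = contribution − fixed costs = $513,241.50 − $200,200 = $313,041.50.
So DOL = total CM / EBIT = $513,241.50 / $313,041.50 = 1.6395.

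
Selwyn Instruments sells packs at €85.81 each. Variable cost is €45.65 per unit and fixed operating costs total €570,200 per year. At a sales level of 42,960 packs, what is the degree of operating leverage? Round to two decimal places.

Total contribution margin = 42,960 × €40.16 = €1,725,273.60.
Subtracting fixed costs: EBIT = €1,725,273.60 − €570,200 = €1,155,073.60.
DOL = contribution ÷ EBIT = €1,725,273.60 ÷ €1,155,073.60 = 1.4936.

1.49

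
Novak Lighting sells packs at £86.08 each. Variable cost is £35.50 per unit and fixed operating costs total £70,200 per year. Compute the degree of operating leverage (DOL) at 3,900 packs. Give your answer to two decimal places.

Total contribution margin = 3,900 × £50.58 = £197,262.00.
EBIT = £197,262.00 − £70,200 = £127,062.00.
Degree of operating leverage = £197,262.00 / £127,062.00 = 1.5525.

1.55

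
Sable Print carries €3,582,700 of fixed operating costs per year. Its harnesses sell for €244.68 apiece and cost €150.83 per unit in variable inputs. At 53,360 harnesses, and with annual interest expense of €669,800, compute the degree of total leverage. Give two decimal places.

6.63

Contribution at this volume is 53,360 × €93.85 = €5,007,836.00.
EBIT = €5,007,836.00 − €3,582,700 = €1,425,136.00. Interest = €669,800.00, so EBIT − I = €755,336.00.
Degree of total leverage = total CM / (EBIT − interest) = €5,007,836.00 / €755,336.00 = 6.6299.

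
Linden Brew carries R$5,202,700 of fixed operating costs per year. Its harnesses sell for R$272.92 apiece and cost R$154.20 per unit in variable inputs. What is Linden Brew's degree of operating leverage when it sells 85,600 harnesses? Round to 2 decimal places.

At 85,600 units, contribution = 85,600 × R$118.72 = R$10,162,432.00.
Operating income = contribution − fixed costs = R$10,162,432.00 − R$5,202,700 = R$4,959,732.00.
DOL = contribution ÷ EBIT = R$10,162,432.00 ÷ R$4,959,732.00 = 2.0490.

2.05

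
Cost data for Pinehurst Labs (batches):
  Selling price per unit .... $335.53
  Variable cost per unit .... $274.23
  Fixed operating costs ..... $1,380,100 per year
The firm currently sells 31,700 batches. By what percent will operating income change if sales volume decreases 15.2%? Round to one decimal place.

Total contribution margin = 31,700 × $61.30 = $1,943,210.00.
Operating income = contribution − fixed costs = $1,943,210.00 − $1,380,100 = $563,110.00.
DOL = contribution ÷ EBIT = $1,943,210.00 ÷ $563,110.00 = 3.4509.
%ΔEBIT = DOL × %ΔSales = 3.4509 × -15.2% = -52.5%.

-52.5%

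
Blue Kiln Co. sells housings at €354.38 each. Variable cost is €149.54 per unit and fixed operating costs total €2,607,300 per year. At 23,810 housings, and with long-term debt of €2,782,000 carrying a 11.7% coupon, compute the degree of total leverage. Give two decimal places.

2.51

At 23,810 units, contribution = 23,810 × €204.84 = €4,877,240.40.
EBIT = €4,877,240.40 − €2,607,300 = €2,269,940.40. Interest = €325,494.00, so EBIT − I = €1,944,446.40.
DCL = contribution ÷ (EBIT − I) = €4,877,240.40 ÷ €1,944,446.40 = 2.5083.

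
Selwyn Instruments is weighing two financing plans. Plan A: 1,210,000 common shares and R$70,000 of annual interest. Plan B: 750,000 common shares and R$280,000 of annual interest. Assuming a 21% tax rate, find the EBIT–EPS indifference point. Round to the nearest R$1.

Set EPS_A = EPS_B: (EBIT − R$70,000)(1 − 0.21) ÷ 1,210,000 = (EBIT − R$280,000)(1 − 0.21) ÷ 750,000.
Cancelling (1 − t) and cross-multiplying: 750,000·(EBIT − 70,000) = 1,210,000·(EBIT − 280,000).
EBIT × (1,210,000 − 750,000) = 280,000 × 1,210,000 − 70,000 × 750,000 = 286,300,000,000, so EBIT = 286,300,000,000 ÷ 460,000 = 622,391.30.

R$622,391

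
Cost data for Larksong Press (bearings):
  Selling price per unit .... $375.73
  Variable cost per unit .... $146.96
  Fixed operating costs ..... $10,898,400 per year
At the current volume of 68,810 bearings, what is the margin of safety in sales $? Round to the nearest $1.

$7,954,537

Each unit contributes $375.73 − $146.96 = $228.77. Break-even units = $10,898,400 ÷ $228.77 = 47,639.11; break-even revenue = 47,639.11 × $375.73 = $17,899,444.12.
Actual sales revenue = 68,810 × $375.73 = $25,853,981.30.
Margin of safety = $25,853,981.30 − $17,899,444.12 = $7,954,537.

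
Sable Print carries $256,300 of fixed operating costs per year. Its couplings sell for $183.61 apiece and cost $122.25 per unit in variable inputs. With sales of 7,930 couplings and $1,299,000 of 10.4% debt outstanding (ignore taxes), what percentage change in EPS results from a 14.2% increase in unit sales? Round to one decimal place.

+72.6%

Contribution at this volume is 7,930 × $61.36 = $486,584.80.
Operating income = contribution − fixed costs = $486,584.80 − $256,300 = $230,284.80.
After interest of $135,096.00, pre-tax earnings = $95,188.80.
DCL = total CM / (EBIT − I) = $486,584.80 / $95,188.80 = 5.1118.
%ΔEPS = DCL × %ΔSales = 5.1118 × +14.2% = +72.6%.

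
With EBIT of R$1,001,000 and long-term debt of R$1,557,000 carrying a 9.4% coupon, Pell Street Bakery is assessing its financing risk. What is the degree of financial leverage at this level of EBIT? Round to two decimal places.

1.17

Annual interest charges come to R$146,358.00.
Degree of financial leverage = EBIT / (EBIT − interest) = R$1,001,000 / R$854,642.00 = 1.1713.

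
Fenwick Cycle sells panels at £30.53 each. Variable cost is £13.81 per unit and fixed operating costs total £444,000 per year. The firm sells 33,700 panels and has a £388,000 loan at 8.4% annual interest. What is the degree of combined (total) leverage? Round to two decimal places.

6.49

Total contribution margin = 33,700 × £16.72 = £563,464.00.
Subtracting fixed costs: EBIT = £563,464.00 − £444,000 = £119,464.00. Interest = £32,592.00, so EBIT − I = £86,872.00.
Degree of total leverage = total CM / (EBIT − interest) = £563,464.00 / £86,872.00 = 6.4861.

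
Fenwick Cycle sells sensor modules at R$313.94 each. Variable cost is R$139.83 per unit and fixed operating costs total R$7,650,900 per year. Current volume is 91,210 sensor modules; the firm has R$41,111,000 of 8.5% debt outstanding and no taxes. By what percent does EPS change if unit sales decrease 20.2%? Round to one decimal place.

-67.7%

At 91,210 units, contribution = 91,210 × R$174.11 = R$15,880,573.10.
EBIT = R$15,880,573.10 − R$7,650,900 = R$8,229,673.10.
After interest of R$3,494,435.00, pre-tax earnings = R$4,735,238.10.
Degree of combined leverage = contribution ÷ (EBIT − I) = R$15,880,573.10 ÷ R$4,735,238.10 = 3.3537.
%ΔEPS = DCL × %ΔSales = 3.3537 × -20.2% = -67.7%.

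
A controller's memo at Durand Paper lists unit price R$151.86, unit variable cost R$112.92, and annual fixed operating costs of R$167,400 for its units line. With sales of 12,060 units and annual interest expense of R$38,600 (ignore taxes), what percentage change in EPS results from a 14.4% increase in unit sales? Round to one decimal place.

Contribution at this volume is 12,060 × R$38.94 = R$469,616.40.
Subtracting fixed costs: EBIT = R$469,616.40 − R$167,400 = R$302,216.40.
Interest = R$38,600.00, so EBIT − I = R$263,616.40.
Degree of combined leverage = contribution ÷ (EBIT − I) = R$469,616.40 ÷ R$263,616.40 = 1.7814.
%ΔEPS = DCL × %ΔSales = 1.7814 × +14.4% = +25.7%.

+25.7%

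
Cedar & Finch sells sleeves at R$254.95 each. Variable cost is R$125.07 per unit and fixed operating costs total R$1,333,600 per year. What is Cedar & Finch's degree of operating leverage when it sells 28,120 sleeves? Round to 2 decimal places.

1.58

Contribution at this volume is 28,120 × R$129.88 = R$3,652,225.60.
Subtracting fixed costs: EBIT = R$3,652,225.60 − R$1,333,600 = R$2,318,625.60.
DOL = contribution ÷ EBIT = R$3,652,225.60 ÷ R$2,318,625.60 = 1.5752.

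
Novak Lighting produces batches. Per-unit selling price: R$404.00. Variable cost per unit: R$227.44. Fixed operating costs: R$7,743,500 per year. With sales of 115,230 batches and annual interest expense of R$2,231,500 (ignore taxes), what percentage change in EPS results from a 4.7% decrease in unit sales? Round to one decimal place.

Contribution at this volume is 115,230 × R$176.56 = R$20,345,008.80.
Subtracting fixed costs: EBIT = R$20,345,008.80 − R$7,743,500 = R$12,601,508.80.
Interest = R$2,231,500.00, so EBIT − I = R$10,370,008.80.
DCL = total CM / (EBIT − I) = R$20,345,008.80 / R$10,370,008.80 = 1.9619.
EPS therefore changes by 1.9619 × (-4.7%) = -9.2%.

-9.2%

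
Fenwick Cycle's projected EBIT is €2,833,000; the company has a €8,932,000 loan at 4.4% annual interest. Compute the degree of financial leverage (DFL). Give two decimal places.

Interest = €393,008.00.
Degree of financial leverage = EBIT / (EBIT − interest) = €2,833,000 / €2,439,992.00 = 1.1611.

1.16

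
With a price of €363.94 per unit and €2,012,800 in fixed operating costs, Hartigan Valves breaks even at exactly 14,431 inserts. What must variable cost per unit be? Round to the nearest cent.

At break-even, FC = Q × (P − VC), so P − VC = €2,012,800 ÷ 14,431 = €139.4775.
Hence VC = price − CM = €363.94 − €139.4775 = €224.46.

€224.46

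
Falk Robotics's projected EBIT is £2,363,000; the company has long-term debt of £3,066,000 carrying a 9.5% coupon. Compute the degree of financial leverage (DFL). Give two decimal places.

Interest = £291,270.00.
DFL = EBIT ÷ (EBIT − I) = £2,363,000 ÷ (£2,363,000 − £291,270.00) = £2,363,000 ÷ £2,071,730.00 = 1.1406.

1.14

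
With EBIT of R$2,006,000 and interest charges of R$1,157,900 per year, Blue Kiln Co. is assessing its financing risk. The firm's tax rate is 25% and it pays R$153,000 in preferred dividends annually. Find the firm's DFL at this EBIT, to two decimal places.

3.11

Interest = R$1,157,900.00.
Pre-tax preferred-dividend burden = R$153,000 ÷ (1 − 0.25) = R$204,000.00.
DFL = EBIT ÷ [EBIT − I − D_p/(1−t)] = R$2,006,000 ÷ [R$2,006,000 − R$1,157,900.00 − R$204,000.00] = R$2,006,000 ÷ R$644,100.00 = 3.1144.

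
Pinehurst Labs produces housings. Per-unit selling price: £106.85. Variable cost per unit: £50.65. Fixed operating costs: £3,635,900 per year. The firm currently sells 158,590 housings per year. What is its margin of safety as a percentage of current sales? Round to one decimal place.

59.2%

Unit CM = price − variable cost = £106.85 − £50.65 = £56.20. Break-even units = £3,635,900 ÷ £56.20 = 64,695.73; break-even revenue = 64,695.73 × £106.85 = £6,912,738.70.
Actual sales revenue = 158,590 × £106.85 = £16,945,341.50.
Margin of safety = (£16,945,341.50 − £6,912,738.70) ÷ £16,945,341.50 = 59.2%.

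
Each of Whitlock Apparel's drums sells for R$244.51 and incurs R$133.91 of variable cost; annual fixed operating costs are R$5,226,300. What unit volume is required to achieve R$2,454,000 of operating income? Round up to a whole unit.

Unit CM = price − variable cost = R$244.51 − R$133.91 = R$110.60.
Need Q such that Q × R$110.60 − R$5,226,300 = R$2,454,000, i.e. Q = R$7,680,300 / R$110.60 = 69,442.13 → 69,443.

69,443 drums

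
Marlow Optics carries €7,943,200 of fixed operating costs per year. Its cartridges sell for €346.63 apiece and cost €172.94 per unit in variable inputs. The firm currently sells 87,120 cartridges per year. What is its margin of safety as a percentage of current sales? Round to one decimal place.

Unit CM = price − variable cost = €346.63 − €172.94 = €173.69. Break-even units = €7,943,200 ÷ €173.69 = 45,732.05; break-even revenue = 45,732.05 × €346.63 = €15,852,100.96.
Actual sales revenue = 87,120 × €346.63 = €30,198,405.60.
Margin of safety = (€30,198,405.60 − €15,852,100.96) ÷ €30,198,405.60 = 47.5%.

47.5%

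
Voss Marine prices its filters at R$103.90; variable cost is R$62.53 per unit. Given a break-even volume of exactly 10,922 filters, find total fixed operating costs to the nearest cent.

Unit CM = price − variable cost = R$103.90 − R$62.53 = R$41.37.
Since BE = FC / CM, FC = 10,922 × R$41.37 = R$451,843.14.

R$451,843.14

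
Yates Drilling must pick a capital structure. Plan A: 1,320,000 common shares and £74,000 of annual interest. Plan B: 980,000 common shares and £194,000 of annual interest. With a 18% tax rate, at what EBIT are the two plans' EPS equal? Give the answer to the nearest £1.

Set EPS_A = EPS_B: (EBIT − £74,000)(1 − 0.18) ÷ 1,320,000 = (EBIT − £194,000)(1 − 0.18) ÷ 980,000.
The (1 − t) factor cancels: (EBIT − 74,000) × 980,000 = (EBIT − 194,000) × 1,320,000.
Solving, EBIT = (194,000·1,320,000 − 74,000·980,000) / (1,320,000 − 980,000) = 183,560,000,000 / 340,000 = 539,882.35.

£539,882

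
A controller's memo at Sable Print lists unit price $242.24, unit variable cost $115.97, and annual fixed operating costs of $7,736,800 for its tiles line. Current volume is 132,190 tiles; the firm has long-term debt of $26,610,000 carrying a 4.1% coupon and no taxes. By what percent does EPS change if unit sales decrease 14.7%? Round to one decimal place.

At 132,190 units, contribution = 132,190 × $126.27 = $16,691,631.30.
EBIT = $16,691,631.30 − $7,736,800 = $8,954,831.30.
Interest = $1,091,010.00, so EBIT − I = $7,863,821.30.
DCL = total CM / (EBIT − I) = $16,691,631.30 / $7,863,821.30 = 2.1226.
%ΔEPS = DCL × %ΔSales = 2.1226 × -14.7% = -31.2%.

-31.2%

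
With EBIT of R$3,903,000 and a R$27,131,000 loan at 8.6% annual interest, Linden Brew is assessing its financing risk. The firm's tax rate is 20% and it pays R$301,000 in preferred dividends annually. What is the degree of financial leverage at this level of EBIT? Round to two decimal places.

3.27

Annual interest charges come to R$2,333,266.00.
Preferred dividends grossed up pre-tax: R$301,000 / (1 − 0.20) = R$376,250.00.
DFL = EBIT ÷ [EBIT − I − D_p/(1−t)] = R$3,903,000 ÷ [R$3,903,000 − R$2,333,266.00 − R$376,250.00] = R$3,903,000 ÷ R$1,193,484.00 = 3.2703.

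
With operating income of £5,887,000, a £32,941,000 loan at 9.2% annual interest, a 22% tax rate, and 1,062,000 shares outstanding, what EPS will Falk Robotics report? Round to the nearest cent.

£2.10

Pre-tax income = £5,887,000 − £3,030,572.00 = £2,856,428.00.
After tax at 22%: net income = £2,856,428.00 × 0.78 = £2,228,013.84.
EPS = £2,228,013.84 ÷ 1,062,000 = £2.10.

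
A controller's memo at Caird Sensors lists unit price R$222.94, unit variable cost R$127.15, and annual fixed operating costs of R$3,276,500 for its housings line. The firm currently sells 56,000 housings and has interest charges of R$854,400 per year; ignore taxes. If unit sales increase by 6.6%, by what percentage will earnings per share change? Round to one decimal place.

+28.7%

At 56,000 units, contribution = 56,000 × R$95.79 = R$5,364,240.00.
Subtracting fixed costs: EBIT = R$5,364,240.00 − R$3,276,500 = R$2,087,740.00.
After interest of R$854,400.00, pre-tax earnings = R$1,233,340.00.
Degree of combined leverage = contribution ÷ (EBIT − I) = R$5,364,240.00 ÷ R$1,233,340.00 = 4.3494.
%ΔEPS = DCL × %ΔSales = 4.3494 × +6.6% = +28.7%.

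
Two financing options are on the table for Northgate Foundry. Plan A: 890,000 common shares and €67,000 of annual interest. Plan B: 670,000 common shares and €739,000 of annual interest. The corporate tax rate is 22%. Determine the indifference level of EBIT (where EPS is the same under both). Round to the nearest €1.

At indifference, (EBIT − 67,000)(1 − t)/890,000 = (EBIT − 739,000)(1 − t)/670,000.
The (1 − t) factor cancels: (EBIT − 67,000) × 670,000 = (EBIT − 739,000) × 890,000.
EBIT × (890,000 − 670,000) = 739,000 × 890,000 − 67,000 × 670,000 = 612,820,000,000, so EBIT = 612,820,000,000 ÷ 220,000 = 2,785,545.45.

€2,785,545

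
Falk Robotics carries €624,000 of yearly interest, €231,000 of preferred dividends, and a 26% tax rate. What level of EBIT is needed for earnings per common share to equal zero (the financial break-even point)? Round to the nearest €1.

Grossing the preferred dividend up to pre-tax terms: €231,000 / (1 − 0.26) = €312,162.16.
Financial break-even EBIT = interest + D_p ÷ (1 − t) = €624,000 + €312,162.16 = €936,162.16.

€936,162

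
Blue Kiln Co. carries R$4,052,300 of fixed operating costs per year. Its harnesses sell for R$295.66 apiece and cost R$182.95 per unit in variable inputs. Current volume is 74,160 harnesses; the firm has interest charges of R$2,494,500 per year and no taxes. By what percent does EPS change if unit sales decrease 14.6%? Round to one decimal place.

At 74,160 units, contribution = 74,160 × R$112.71 = R$8,358,573.60.
Subtracting fixed costs: EBIT = R$8,358,573.60 − R$4,052,300 = R$4,306,273.60.
After interest of R$2,494,500.00, pre-tax earnings = R$1,811,773.60.
DCL = total CM / (EBIT − I) = R$8,358,573.60 / R$1,811,773.60 = 4.6135.
%ΔEPS = DCL × %ΔSales = 4.6135 × -14.6% = -67.4%.

-67.4%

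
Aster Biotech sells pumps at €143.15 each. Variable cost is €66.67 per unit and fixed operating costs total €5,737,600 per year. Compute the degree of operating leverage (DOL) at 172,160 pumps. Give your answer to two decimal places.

At 172,160 units, contribution = 172,160 × €76.48 = €13,166,796.80.
Subtracting fixed costs: EBIT = €13,166,796.80 − €5,737,600 = €7,429,196.80.
Degree of operating leverage = €13,166,796.80 / €7,429,196.80 = 1.7723.

1.77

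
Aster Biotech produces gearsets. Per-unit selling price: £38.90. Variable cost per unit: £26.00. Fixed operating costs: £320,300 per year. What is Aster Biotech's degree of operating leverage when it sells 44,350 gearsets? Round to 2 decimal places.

Total contribution margin = 44,350 × £12.90 = £572,115.00.
Operating income = contribution − fixed costs = £572,115.00 − £320,300 = £251,815.00.
Degree of operating leverage = £572,115.00 / £251,815.00 = 2.2720.

2.27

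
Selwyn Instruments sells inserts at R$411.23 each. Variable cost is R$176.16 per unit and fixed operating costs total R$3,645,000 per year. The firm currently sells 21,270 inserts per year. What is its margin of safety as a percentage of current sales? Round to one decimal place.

Contribution margin per unit = R$411.23 − R$176.16 = R$235.07. Break-even units = R$3,645,000 ÷ R$235.07 = 15,506.02; break-even revenue = 15,506.02 × R$411.23 = R$6,376,540.39.
Current sales = 21,270 × R$411.23 = R$8,746,862.10.
Margin of safety = (R$8,746,862.10 − R$6,376,540.39) ÷ R$8,746,862.10 = 27.1%.

27.1%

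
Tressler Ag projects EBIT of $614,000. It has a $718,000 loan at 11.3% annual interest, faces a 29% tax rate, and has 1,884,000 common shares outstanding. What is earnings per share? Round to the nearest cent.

Pre-tax income = $614,000 − $81,134.00 = $532,866.00.
Net income = $532,866.00 × (1 − 0.29) = $378,334.86.
Per share: $378,334.86 / 1,884,000 shares = $0.20.

$0.20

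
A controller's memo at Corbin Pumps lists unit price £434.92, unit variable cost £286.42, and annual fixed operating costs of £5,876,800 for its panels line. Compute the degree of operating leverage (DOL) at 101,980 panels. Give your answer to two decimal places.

1.63

Contribution at this volume is 101,980 × £148.50 = £15,144,030.00.
Subtracting fixed costs: EBIT = £15,144,030.00 − £5,876,800 = £9,267,230.00.
So DOL = total CM / EBIT = £15,144,030.00 / £9,267,230.00 = 1.6341.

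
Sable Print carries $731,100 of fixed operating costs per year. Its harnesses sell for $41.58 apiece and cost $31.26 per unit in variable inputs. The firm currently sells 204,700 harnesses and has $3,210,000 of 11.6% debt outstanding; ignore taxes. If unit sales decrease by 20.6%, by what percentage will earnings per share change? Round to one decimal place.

Contribution at this volume is 204,700 × $10.32 = $2,112,504.00.
EBIT = $2,112,504.00 − $731,100 = $1,381,404.00.
Interest = $372,360.00, so EBIT − I = $1,009,044.00.
DCL = total CM / (EBIT − I) = $2,112,504.00 / $1,009,044.00 = 2.0936.
EPS therefore changes by 2.0936 × (-20.6%) = -43.1%.

-43.1%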